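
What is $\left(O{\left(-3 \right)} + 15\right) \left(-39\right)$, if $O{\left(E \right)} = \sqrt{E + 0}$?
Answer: $-585 - 39 i \sqrt{3} \approx -585.0 - 67.55 i$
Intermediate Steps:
$O{\left(E \right)} = \sqrt{E}$
$\left(O{\left(-3 \right)} + 15\right) \left(-39\right) = \left(\sqrt{-3} + 15\right) \left(-39\right) = \left(i \sqrt{3} + 15\right) \left(-39\right) = \left(15 + i \sqrt{3}\right) \left(-39\right) = -585 - 39 i \sqrt{3}$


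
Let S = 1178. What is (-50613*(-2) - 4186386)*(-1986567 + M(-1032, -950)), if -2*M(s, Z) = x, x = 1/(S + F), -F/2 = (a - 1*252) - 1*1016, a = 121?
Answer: 7044205432195605/868 ≈ 8.1154e+12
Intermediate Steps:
F = 2294 (F = -2*((121 - 1*252) - 1*1016) = -2*((121 - 252) - 1016) = -2*(-131 - 1016) = -2*(-1147) = 2294)
x = 1/3472 (x = 1/(1178 + 2294) = 1/3472 ≈ 0.00028802)
M(s, Z) = -1/6944 (M(s, Z) = -½*1/3472 = -1/6944)
(-50613*(-2) - 4186386)*(-1986567 + M(-1032, -950)) = (-50613*(-2) - 4186386)*(-1986567 - 1/6944) = (101226 - 4186386)*(-13794721249/6944) = -4085160*(-13794721249/6944) = 7044205432195605/868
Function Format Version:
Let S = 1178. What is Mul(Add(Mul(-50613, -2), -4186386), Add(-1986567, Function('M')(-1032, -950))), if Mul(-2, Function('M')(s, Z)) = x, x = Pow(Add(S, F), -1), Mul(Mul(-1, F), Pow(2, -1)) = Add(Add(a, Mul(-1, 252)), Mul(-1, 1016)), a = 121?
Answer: Rational(7044205432195605, 868) ≈ 8.1154e+12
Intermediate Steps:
F = 2294 (F = Mul(-2, Add(Add(121, Mul(-1, 252)), Mul(-1, 1016))) = Mul(-2, Add(Add(121, -252), -1016)) = Mul(-2, Add(-131, -1016)) = Mul(-2, -1147) = 2294)
x = Rational(1, 3472) (x = Pow(Add(1178, 2294), -1) = Pow(3472, -1) = Rational(1, 3472) ≈ 0.00028802)
Function('M')(s, Z) = Rational(-1, 6944) (Function('M')(s, Z) = Mul(Rational(-1, 2), Rational(1, 3472)) = Rational(-1, 6944))
Mul(Add(Mul(-50613, -2), -4186386), Add(-1986567, Function('M')(-1032, -950))) = Mul(Add(Mul(-50613, -2), -4186386), Add(-1986567, Rational(-1, 6944))) = Mul(Add(101226, -4186386), Rational(-13794721249, 6944)) = Mul(-4085160, Rational(-13794721249, 6944)) = Rational(7044205432195605, 868)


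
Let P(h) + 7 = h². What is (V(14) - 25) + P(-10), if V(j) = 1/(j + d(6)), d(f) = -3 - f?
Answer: 341/5 ≈ 68.200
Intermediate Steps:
P(h) = -7 + h²
V(j) = 1/(-9 + j) (V(j) = 1/(j + (-3 - 1*6)) = 1/(j + (-3 - 6)) = 1/(j - 9) = 1/(-9 + j))
(V(14) - 25) + P(-10) = (1/(-9 + 14) - 25) + (-7 + (-10)²) = (1/5 - 25) + (-7 + 100) = (⅕ - 25) + 93 = -124/5 + 93 = 341/5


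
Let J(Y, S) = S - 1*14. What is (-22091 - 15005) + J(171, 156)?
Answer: -36954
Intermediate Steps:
J(Y, S) = -14 + S (J(Y, S) = S - 14 = -14 + S)
(-22091 - 15005) + J(171, 156) = (-22091 - 15005) + (-14 + 156) = -37096 + 142 = -36954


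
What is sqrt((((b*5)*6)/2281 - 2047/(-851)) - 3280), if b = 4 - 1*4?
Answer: I*sqrt(4487027)/37 ≈ 57.25*I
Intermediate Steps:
b = 0 (b = 4 - 4 = 0)
sqrt((((b*5)*6)/2281 - 2047/(-851)) - 3280) = sqrt((((0*5)*6)/2281 - 2047/(-851)) - 3280) = sqrt(((0*6)*(1/2281) - 2047*(-1/851)) - 3280) = sqrt((0*(1/2281) + 89/37) - 3280) = sqrt((0 + 89/37) - 3280) = sqrt(89/37 - 3280) = sqrt(-121271/37) = I*sqrt(4487027)/37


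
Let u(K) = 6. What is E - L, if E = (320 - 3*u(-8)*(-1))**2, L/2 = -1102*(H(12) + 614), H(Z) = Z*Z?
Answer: 1784876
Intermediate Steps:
H(Z) = Z**2
L = -1670632 (L = 2*(-1102*(12**2 + 614)) = 2*(-1102*(144 + 614)) = 2*(-1102*758) = 2*(-835316) = -1670632)
E = 114244 (E = (320 - 18*(-1))**2 = (320 - 3*(-6))**2 = (320 + 18)**2 = 338**2 = 114244)
E - L = 114244 - 1*(-1670632) = 114244 + 1670632 = 1784876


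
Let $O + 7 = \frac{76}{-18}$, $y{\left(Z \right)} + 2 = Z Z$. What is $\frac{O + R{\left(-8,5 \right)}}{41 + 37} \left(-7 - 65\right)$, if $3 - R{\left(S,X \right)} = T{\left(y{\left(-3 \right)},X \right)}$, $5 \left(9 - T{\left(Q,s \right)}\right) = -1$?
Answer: $\frac{3136}{195} \approx 16.082$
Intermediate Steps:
$y{\left(Z \right)} = -2 + Z^{2}$ ($y{\left(Z \right)} = -2 + Z Z = -2 + Z^{2}$)
$T{\left(Q,s \right)} = \frac{46}{5}$ ($T{\left(Q,s \right)} = 9 - - \frac{1}{5} = 9 + \frac{1}{5} = \frac{46}{5}$)
$O = - \frac{101}{9}$ ($O = -7 + \frac{76}{-18} = -7 + 76 \left(- \frac{1}{18}\right) = -7 - \frac{38}{9} = - \frac{101}{9} \approx -11.222$)
$R{\left(S,X \right)} = - \frac{31}{5}$ ($R{\left(S,X \right)} = 3 - \frac{46}{5} = - \frac{31}{5}$)
$\frac{O + R{\left(-8,5 \right)}}{41 + 37} \left(-7 - 65\right) = \frac{- \frac{101}{9} - \frac{31}{5}}{41 + 37} \left(-7 - 65\right) = - \frac{784}{45 \cdot 78} \left(-72\right) = \left(- \frac{784}{45}\right) \frac{1}{78} \left(-72\right) = \left(- \frac{392}{1755}\right) \left(-72\right) = \frac{3136}{195}$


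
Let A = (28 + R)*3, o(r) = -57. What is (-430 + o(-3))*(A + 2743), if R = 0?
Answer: -1376749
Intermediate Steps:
A = 84 (A = (28 + 0)*3 = 28*3 = 84)
(-430 + o(-3))*(A + 2743) = (-430 - 57)*(84 + 2743) = -487*2827 = -1376749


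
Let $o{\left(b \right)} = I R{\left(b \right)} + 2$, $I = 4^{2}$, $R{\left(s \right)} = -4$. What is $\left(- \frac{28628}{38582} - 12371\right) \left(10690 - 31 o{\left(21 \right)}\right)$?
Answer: $- \frac{3010021224300}{19291} \approx -1.5603 \cdot 10^{8}$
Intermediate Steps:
$I = 16$
$o{\left(b \right)} = -62$ ($o{\left(b \right)} = 16 \left(-4\right) + 2 = -64 + 2 = -62$)
$\left(- \frac{28628}{38582} - 12371\right) \left(10690 - 31 o{\left(21 \right)}\right) = \left(- \frac{28628}{38582} - 12371\right) \left(10690 - -1922\right) = \left(\left(-28628\right) \frac{1}{38582} - 12371\right) \left(10690 + 1922\right) = \left(- \frac{14314}{19291} - 12371\right) 12612 = \left(- \frac{238663275}{19291}\right) 12612 = - \frac{3010021224300}{19291}$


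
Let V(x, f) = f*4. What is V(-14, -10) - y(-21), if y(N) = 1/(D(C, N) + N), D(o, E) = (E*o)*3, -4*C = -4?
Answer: -3359/84 ≈ -39.988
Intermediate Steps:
C = 1 (C = -¼*(-4) = 1)
D(o, E) = 3*E*o
V(x, f) = 4*f
y(N) = 1/(4*N) (y(N) = 1/(3*N*1 + N) = 1/(3*N + N) = 1/(4*N))
V(-14, -10) - y(-21) = 4*(-10) - 1/(4*(-21)) = -40 - (-1)/(4*21) = -40 - 1*(-1/84) = -40 + 1/84 = -3359/84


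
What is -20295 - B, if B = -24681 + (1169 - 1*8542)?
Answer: 11759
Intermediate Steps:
B = -32054 (B = -24681 + (1169 - 8542) = -24681 - 7373 = -32054)
-20295 - B = -20295 - 1*(-32054) = -20295 + 32054 = 11759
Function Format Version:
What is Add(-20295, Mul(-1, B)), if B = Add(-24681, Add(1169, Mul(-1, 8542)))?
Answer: 11759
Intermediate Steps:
B = -32054 (B = Add(-24681, Add(1169, -8542)) = Add(-24681, -7373) = -32054)
Add(-20295, Mul(-1, B)) = Add(-20295, Mul(-1, -32054)) = Add(-20295, 32054) = 11759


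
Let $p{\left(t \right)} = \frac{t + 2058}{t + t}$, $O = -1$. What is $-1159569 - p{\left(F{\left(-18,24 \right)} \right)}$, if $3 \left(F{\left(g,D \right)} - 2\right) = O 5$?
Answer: $- \frac{2325313}{2} \approx -1.1627 \cdot 10^{6}$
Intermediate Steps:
$F{\left(g,D \right)} = \frac{1}{3}$ ($F{\left(g,D \right)} = 2 + \frac{\left(-1\right) 5}{3} = 2 + \frac{1}{3} \left(-5\right) = 2 - \frac{5}{3} = \frac{1}{3}$)
$p{\left(t \right)} = \frac{2058 + t}{2 t}$
$-1159569 - p{\left(F{\left(-18,24 \right)} \right)} = -1159569 - \frac{\frac{1}{\frac{1}{3}} \left(2058 + \frac{1}{3}\right)}{2} = -1159569 - \frac{1}{2} \cdot 3 \cdot \frac{6175}{3} = -1159569 - \frac{6175}{2} = - \frac{2325313}{2}$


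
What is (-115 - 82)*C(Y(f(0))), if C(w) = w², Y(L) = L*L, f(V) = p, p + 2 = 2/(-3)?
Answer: -806912/81 ≈ -9961.9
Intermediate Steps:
p = -8/3 (p = -2 + 2/(-3) = -2 + 2*(-⅓) = -2 - ⅔ = -8/3 ≈ -2.6667)
f(V) = -8/3
Y(L) = L²
(-115 - 82)*C(Y(f(0))) = (-115 - 82)*((-8/3)²)² = -197*(64/9)² = -197*4096/81 = -806912/81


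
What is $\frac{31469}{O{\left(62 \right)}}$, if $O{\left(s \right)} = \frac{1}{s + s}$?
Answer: $3902156$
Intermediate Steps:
$O{\left(s \right)} = \frac{1}{2 s}$
$\frac{31469}{O{\left(62 \right)}} = \frac{31469}{\frac{1}{2} \cdot \frac{1}{62}} = 31469 \frac{1}{\frac{1}{124}} = 31469 \cdot 124 = 3902156$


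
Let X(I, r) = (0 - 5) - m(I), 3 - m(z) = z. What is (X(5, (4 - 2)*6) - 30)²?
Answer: 1089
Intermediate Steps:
m(z) = 3 - z
X(I, r) = -8 + I (X(I, r) = (0 - 5) - (3 - I) = -5 + (-3 + I) = -8 + I)
(X(5, (4 - 2)*6) - 30)² = ((-8 + 5) - 30)² = (-3 - 30)² = (-33)² = 1089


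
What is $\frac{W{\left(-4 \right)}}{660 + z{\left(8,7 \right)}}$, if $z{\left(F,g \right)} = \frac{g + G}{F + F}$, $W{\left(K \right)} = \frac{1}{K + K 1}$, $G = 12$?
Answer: $- \frac{2}{10579} \approx -0.00018905$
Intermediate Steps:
$W{\left(K \right)} = \frac{1}{2 K}$ ($W{\left(K \right)} = \frac{1}{K + K} = \frac{1}{2 K}$)
$z{\left(F,g \right)} = \frac{12 + g}{2 F}$ ($z{\left(F,g \right)} = \frac{g + 12}{F + F} = \frac{12 + g}{2 F}$)
$\frac{W{\left(-4 \right)}}{660 + z{\left(8,7 \right)}} = \frac{\frac{1}{2} \frac{1}{-4}}{660 + \frac{12 + 7}{2 \cdot 8}} = \frac{\frac{1}{2} \left(- \frac{1}{4}\right)}{660 + \frac{1}{2} \cdot \frac{1}{8} \cdot 19} = - \frac{1}{8 \left(660 + \frac{19}{16}\right)} = - \frac{1}{8 \cdot \frac{10579}{16}} = \left(- \frac{1}{8}\right) \frac{16}{10579} = - \frac{2}{10579}$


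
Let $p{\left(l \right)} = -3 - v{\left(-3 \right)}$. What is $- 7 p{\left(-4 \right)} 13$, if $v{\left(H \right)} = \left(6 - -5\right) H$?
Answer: $-2730$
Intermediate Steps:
$v{\left(H \right)} = 11 H$ ($v{\left(H \right)} = \left(6 + 5\right) H = 11 H$)
$p{\left(l \right)} = 30$ ($p{\left(l \right)} = -3 - 11 \left(-3\right) = -3 - -33 = -3 + 33 = 30$)
$- 7 p{\left(-4 \right)} 13 = \left(-7\right) 30 \cdot 13 = \left(-210\right) 13 = -2730$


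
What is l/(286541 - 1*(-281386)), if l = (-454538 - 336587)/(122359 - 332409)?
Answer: 31645/4771722654 ≈ 6.6318e-6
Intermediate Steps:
l = 31645/8402 (l = -791125/(-210050) = -791125*(-1/210050) = 31645/8402 ≈ 3.7664)
l/(286541 - 1*(-281386)) = 31645/(8402*(286541 - 1*(-281386))) = 31645/(8402*(286541 + 281386)) = (31645/8402)/567927 = (31645/8402)*(1/567927) = 31645/4771722654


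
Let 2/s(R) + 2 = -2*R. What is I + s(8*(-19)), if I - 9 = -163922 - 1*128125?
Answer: -44097737/151 ≈ -2.9204e+5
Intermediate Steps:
s(R) = 2/(-2 - 2*R)
I = -292038 (I = 9 + (-163922 - 1*128125) = 9 + (-163922 - 128125) = 9 - 292047 = -292038)
I + s(8*(-19)) = -292038 - 1/(1 + 8*(-19)) = -292038 - 1/(1 - 152) = -292038 - 1/(-151) = -292038 - 1*(-1/151) = -292038 + 1/151 = -44097737/151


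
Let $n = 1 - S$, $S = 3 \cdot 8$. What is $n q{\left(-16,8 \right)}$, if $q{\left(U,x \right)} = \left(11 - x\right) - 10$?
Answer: $161$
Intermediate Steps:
$S = 24$
$q{\left(U,x \right)} = 1 - x$ ($q{\left(U,x \right)} = \left(11 - x\right) - 10 = 1 - x$)
$n = -23$ ($n = 1 - 24 = -23$)
$n q{\left(-16,8 \right)} = - 23 \left(1 - 8\right) = \left(-23\right) \left(-7\right) = 161$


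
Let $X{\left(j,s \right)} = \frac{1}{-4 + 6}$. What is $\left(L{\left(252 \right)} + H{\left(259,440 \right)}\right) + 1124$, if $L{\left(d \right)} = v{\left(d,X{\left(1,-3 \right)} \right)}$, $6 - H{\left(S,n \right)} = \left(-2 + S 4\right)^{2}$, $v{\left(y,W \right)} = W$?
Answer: $- \frac{2136051}{2} \approx -1.068 \cdot 10^{6}$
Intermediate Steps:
$X{\left(j,s \right)} = \frac{1}{2}$
$H{\left(S,n \right)} = 6 - \left(-2 + 4 S\right)^{2}$ ($H{\left(S,n \right)} = 6 - \left(-2 + S 4\right)^{2} = 6 - \left(-2 + 4 S\right)^{2}$)
$L{\left(d \right)} = \frac{1}{2}$
$\left(L{\left(252 \right)} + H{\left(259,440 \right)}\right) + 1124 = \left(\frac{1}{2} + \left(2 - 16 \cdot 259^{2} + 16 \cdot 259\right)\right) + 1124 = \left(\frac{1}{2} + \left(2 - 1073296 + 4144\right)\right) + 1124 = \left(\frac{1}{2} - 1069150\right) + 1124 = - \frac{2138299}{2} + 1124 = - \frac{2136051}{2}$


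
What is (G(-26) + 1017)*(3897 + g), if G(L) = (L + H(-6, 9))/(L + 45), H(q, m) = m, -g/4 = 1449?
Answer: -36662094/19 ≈ -1.9296e+6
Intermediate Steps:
g = -5796 (g = -4*1449 = -5796)
G(L) = (9 + L)/(45 + L) (G(L) = (L + 9)/(L + 45) = (9 + L)/(45 + L))
(G(-26) + 1017)*(3897 + g) = ((9 - 26)/(45 - 26) + 1017)*(3897 - 5796) = (-17/19 + 1017)*(-1899) = (19306/19)*(-1899) = -36662094/19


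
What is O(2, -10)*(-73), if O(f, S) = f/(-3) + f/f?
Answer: -73/3 ≈ -24.333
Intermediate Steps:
O(f, S) = 1 - f/3 (O(f, S) = f*(-⅓) + 1 = -f/3 + 1 = 1 - f/3)
O(2, -10)*(-73) = (1 - ⅓*2)*(-73) = (1 - ⅔)*(-73) = (⅓)*(-73) = -73/3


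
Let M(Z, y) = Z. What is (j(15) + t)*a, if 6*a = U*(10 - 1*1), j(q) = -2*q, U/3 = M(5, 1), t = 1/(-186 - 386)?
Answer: -772245/1144 ≈ -675.04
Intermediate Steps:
t = -1/572 (t = 1/(-572) = -1/572 ≈ -0.0017483)
U = 15 (U = 3*5 = 15)
a = 45/2 (a = (15*(10 - 1*1))/6 = (15*(10 - 1))/6 = (15*9)/6 = (⅙)*135 = 45/2 ≈ 22.500)
(j(15) + t)*a = (-2*15 - 1/572)*(45/2) = (-30 - 1/572)*(45/2) = -17161/572*45/2 = -772245/1144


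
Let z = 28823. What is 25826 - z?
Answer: -2997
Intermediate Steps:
25826 - z = 25826 - 1*28823 = 25826 - 28823 = -2997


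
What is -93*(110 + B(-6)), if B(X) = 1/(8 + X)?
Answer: -20553/2 ≈ -10277.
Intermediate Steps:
-93*(110 + B(-6)) = -93*(110 + 1/(8 - 6)) = -93*(110 + 1/2) = -93*(110 + ½) = -93*221/2 = -20553/2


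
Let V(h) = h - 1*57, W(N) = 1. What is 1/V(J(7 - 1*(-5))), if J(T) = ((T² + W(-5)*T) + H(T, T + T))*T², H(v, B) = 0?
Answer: 1/22407 ≈ 4.4629e-5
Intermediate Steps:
J(T) = T²*(T + T²) (J(T) = ((T² + 1*T) + 0)*T² = ((T² + T) + 0)*T² = ((T + T²) + 0)*T² = (T + T²)*T² = T²*(T + T²))
V(h) = -57 + h (V(h) = h - 57 = -57 + h)
1/V(J(7 - 1*(-5))) = 1/(-57 + (7 - 1*(-5))³*(1 + (7 - 1*(-5)))) = 1/(-57 + (7 + 5)³*(1 + (7 + 5))) = 1/(-57 + 12³*(1 + 12)) = 1/(-57 + 1728*13) = 1/(-57 + 22464) = 1/22407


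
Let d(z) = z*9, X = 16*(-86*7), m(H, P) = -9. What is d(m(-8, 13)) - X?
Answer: 9551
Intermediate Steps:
X = -9632 (X = 16*(-602) = -9632)
d(z) = 9*z
d(m(-8, 13)) - X = 9*(-9) - 1*(-9632) = -81 + 9632 = 9551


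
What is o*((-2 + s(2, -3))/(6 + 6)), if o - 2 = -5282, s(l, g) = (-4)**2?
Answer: -6160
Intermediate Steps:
s(l, g) = 16
o = -5280 (o = 2 - 5282 = -5280)
o*((-2 + s(2, -3))/(6 + 6)) = -5280*(-2 + 16)/(6 + 6) = -73920/12 = -5280*7/6 = -6160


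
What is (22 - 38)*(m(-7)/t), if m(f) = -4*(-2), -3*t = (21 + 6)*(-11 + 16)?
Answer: 128/45 ≈ 2.8444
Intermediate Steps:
t = -45 (t = -(21 + 6)*(-11 + 16)/3 = -9*5 = -⅓*135 = -45)
m(f) = 8
(22 - 38)*(m(-7)/t) = (22 - 38)*(8/(-45)) = -128*(-1)/45 = -16*(-8/45) = 128/45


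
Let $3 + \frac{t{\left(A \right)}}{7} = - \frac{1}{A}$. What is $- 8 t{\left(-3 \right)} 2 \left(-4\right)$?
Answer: $- \frac{3584}{3} \approx -1194.7$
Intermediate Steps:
$t{\left(A \right)} = -21 - \frac{7}{A}$ ($t{\left(A \right)} = -21 + 7 \left(- \frac{1}{A}\right) = -21 - \frac{7}{A}$)
$- 8 t{\left(-3 \right)} 2 \left(-4\right) = - 8 \left(-21 - \frac{7}{-3}\right) 2 \left(-4\right) = - 8 \left(-21 - - \frac{7}{3}\right) \left(-8\right) = - 8 \left(-21 + \frac{7}{3}\right) \left(-8\right) = \left(-8\right) \left(- \frac{56}{3}\right) \left(-8\right) = \frac{448}{3} \left(-8\right) = - \frac{3584}{3}$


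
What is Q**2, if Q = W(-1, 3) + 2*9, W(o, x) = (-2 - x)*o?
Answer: 529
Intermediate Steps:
W(o, x) = o*(-2 - x)
Q = 23 (Q = -1*(-1)*(2 + 3) + 2*9 = -1*(-1)*5 + 18 = 5 + 18 = 23)
Q**2 = 23**2 = 529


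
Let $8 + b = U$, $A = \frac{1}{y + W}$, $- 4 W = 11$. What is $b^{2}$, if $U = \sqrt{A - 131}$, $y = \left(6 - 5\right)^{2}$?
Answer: $\frac{\left(56 - i \sqrt{6447}\right)^{2}}{49} \approx -67.571 - 183.53 i$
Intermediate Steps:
$W = - \frac{11}{4}$ ($W = \left(- \frac{1}{4}\right) 11 = - \frac{11}{4} \approx -2.75$)
$y = 1$ ($y = 1^{2} = 1$)
$A = - \frac{4}{7}$ ($A = \frac{1}{1 - \frac{11}{4}} = \frac{1}{- \frac{7}{4}} = - \frac{4}{7} \approx -0.57143$)
$U = \frac{i \sqrt{6447}}{7}$ ($U = \sqrt{- \frac{4}{7} - 131} = \sqrt{- \frac{921}{7}} = \frac{i \sqrt{6447}}{7} \approx 11.47 i$)
$b = -8 + \frac{i \sqrt{6447}}{7} \approx -8.0 + 11.47 i$
$b^{2} = \left(-8 + \frac{i \sqrt{6447}}{7}\right)^{2}$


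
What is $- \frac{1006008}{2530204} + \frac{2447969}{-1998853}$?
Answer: $- \frac{2051180766125}{1264376464003} \approx -1.6223$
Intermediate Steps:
$- \frac{1006008}{2530204} + \frac{2447969}{-1998853} = \left(-1006008\right) \frac{1}{2530204} + 2447969 \left(- \frac{1}{1998853}\right) = - \frac{251502}{632551} - \frac{2447969}{1998853} = - \frac{2051180766125}{1264376464003}$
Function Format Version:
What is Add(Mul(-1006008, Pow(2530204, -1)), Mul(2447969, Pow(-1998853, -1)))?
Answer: Rational(-2051180766125, 1264376464003) ≈ -1.6223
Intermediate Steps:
Add(Mul(-1006008, Pow(2530204, -1)), Mul(2447969, Pow(-1998853, -1))) = Add(Mul(-1006008, Rational(1, 2530204)), Mul(2447969, Rational(-1, 1998853))) = Add(Rational(-251502, 632551), Rational(-2447969, 1998853)) = Rational(-2051180766125, 1264376464003)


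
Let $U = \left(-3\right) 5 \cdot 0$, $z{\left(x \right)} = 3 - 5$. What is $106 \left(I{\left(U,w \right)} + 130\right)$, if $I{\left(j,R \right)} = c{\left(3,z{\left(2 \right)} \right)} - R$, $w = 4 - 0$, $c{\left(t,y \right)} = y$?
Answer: $13144$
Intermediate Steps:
$z{\left(x \right)} = -2$ ($z{\left(x \right)} = 3 - 5 = -2$)
$w = 4$ ($w = 4 + 0 = 4$)
$U = 0$ ($U = \left(-15\right) 0 = 0$)
$I{\left(j,R \right)} = -2 - R$
$106 \left(I{\left(U,w \right)} + 130\right) = 106 \left(\left(-2 - 4\right) + 130\right) = 106 \left(-6 + 130\right) = 106 \cdot 124 = 13144$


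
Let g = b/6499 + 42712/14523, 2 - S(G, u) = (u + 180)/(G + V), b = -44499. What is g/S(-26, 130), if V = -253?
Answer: -1106021067/880926452 ≈ -1.2555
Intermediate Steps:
S(G, u) = 2 - (180 + u)/(-253 + G) (S(G, u) = 2 - (u + 180)/(G - 253) = 2 - (180 + u)/(-253 + G))
g = -368673689/94384977 (g = -44499/6499 + 42712/14523 = -368673689/94384977 ≈ -3.9061)
g/S(-26, 130) = -368673689*(-253 - 26)/(-686 - 1*130 + 2*(-26))/94384977 = -368673689*(-279/(-686 - 130 - 52))/94384977 = -368673689/(94384977*((-1/279*(-868)))) = -368673689/(94384977*28/9) = -368673689/94384977*9/28 = -1106021067/880926452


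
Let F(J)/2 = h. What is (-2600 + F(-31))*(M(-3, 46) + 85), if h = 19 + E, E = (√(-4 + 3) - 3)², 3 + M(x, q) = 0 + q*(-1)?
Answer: -91656 - 432*I ≈ -91656.0 - 432.0*I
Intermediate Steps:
M(x, q) = -3 - q (M(x, q) = -3 + (0 + q*(-1)) = -3 + (0 - q) = -3 - q)
E = (-3 + I)² (E = (√(-1) - 3)² = (I - 3)² = (-3 + I)² ≈ 8.0 - 6.0*I)
h = 19 + (3 - I)² ≈ 27.0 - 6.0*I
F(J) = 54 - 12*I (F(J) = 2*(27 - 6*I) = 54 - 12*I)
(-2600 + F(-31))*(M(-3, 46) + 85) = (-2600 + (54 - 12*I))*((-3 - 1*46) + 85) = (-2546 - 12*I)*((-3 - 46) + 85) = (-2546 - 12*I)*(-49 + 85) = (-2546 - 12*I)*36 = -91656 - 432*I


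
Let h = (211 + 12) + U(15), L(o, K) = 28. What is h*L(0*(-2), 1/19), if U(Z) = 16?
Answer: 6692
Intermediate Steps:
h = 239 (h = (211 + 12) + 16 = 223 + 16 = 239)
h*L(0*(-2), 1/19) = 239*28 = 6692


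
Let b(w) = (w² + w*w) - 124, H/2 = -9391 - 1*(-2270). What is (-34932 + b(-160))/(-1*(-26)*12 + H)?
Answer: -8072/6965 ≈ -1.1589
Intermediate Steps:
H = -14242 (H = 2*(-9391 - 1*(-2270)) = 2*(-9391 + 2270) = 2*(-7121) = -14242)
b(w) = -124 + 2*w² (b(w) = (w² + w²) - 124 = 2*w² - 124 = -124 + 2*w²)
(-34932 + b(-160))/(-1*(-26)*12 + H) = (-34932 + (-124 + 2*(-160)²))/(-1*(-26)*12 - 14242) = (-34932 + (-124 + 2*25600))/(26*12 - 14242) = (-34932 + (-124 + 51200))/(312 - 14242) = (-34932 + 51076)/(-13930) = 16144*(-1/13930) = -8072/6965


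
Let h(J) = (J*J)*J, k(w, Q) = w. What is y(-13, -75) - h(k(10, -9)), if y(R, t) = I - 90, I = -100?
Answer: -1190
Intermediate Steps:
y(R, t) = -190 (y(R, t) = -100 - 90 = -190)
h(J) = J³ (h(J) = J²*J = J³)
y(-13, -75) - h(k(10, -9)) = -190 - 1*10³ = -190 - 1*1000 = -190 - 1000 = -1190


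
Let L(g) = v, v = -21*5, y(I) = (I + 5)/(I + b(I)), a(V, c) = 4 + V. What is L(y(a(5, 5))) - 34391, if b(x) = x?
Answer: -34496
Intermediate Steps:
y(I) = (5 + I)/(2*I) (y(I) = (I + 5)/(I + I) = (5 + I)/((2*I)) = (5 + I)*(1/(2*I)) = (5 + I)/(2*I))
v = -105
L(g) = -105
L(y(a(5, 5))) - 34391 = -105 - 34391 = -34496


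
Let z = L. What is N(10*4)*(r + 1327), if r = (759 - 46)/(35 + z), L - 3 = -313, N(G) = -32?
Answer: -11654784/275 ≈ -42381.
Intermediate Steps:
L = -310 (L = 3 - 313 = -310)
z = -310
r = -713/275 (r = (759 - 46)/(35 - 310) = 713/(-275) = 713*(-1/275) = -713/275 ≈ -2.5927)
N(10*4)*(r + 1327) = -32*(-713/275 + 1327) = -32*364212/275 = -11654784/275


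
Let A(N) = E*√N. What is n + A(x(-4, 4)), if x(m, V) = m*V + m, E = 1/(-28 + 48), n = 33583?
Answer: 33583 + I*√5/10 ≈ 33583.0 + 0.22361*I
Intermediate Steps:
E = 1/20 ≈ 0.050000
x(m, V) = m + V*m (x(m, V) = V*m + m = m + V*m)
A(N) = √N/20
n + A(x(-4, 4)) = 33583 + √(-4*(1 + 4))/20 = 33583 + √(-4*5)/20 = 33583 + √(-20)/20 = 33583 + (2*I*√5)/20 = 33583 + I*√5/10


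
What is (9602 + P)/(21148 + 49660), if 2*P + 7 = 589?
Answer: 9893/70808 ≈ 0.13972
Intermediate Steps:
P = 291 (P = -7/2 + (1/2)*589 = -7/2 + 589/2 = 291)
(9602 + P)/(21148 + 49660) = (9602 + 291)/(21148 + 49660) = 9893/70808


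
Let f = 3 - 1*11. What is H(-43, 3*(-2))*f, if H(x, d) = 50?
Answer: -400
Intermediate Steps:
f = -8 (f = 3 - 11 = -8)
H(-43, 3*(-2))*f = 50*(-8) = -400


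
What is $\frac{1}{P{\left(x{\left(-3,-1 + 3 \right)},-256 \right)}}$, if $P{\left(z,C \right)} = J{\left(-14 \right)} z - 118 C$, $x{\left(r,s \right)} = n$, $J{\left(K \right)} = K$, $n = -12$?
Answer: $\frac{1}{30376} \approx 3.2921 \cdot 10^{-5}$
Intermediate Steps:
$x{\left(r,s \right)} = -12$
$P{\left(z,C \right)} = - 118 C - 14 z$ ($P{\left(z,C \right)} = - 14 z - 118 C = - 118 C - 14 z$)
$\frac{1}{P{\left(x{\left(-3,-1 + 3 \right)},-256 \right)}} = \frac{1}{\left(-118\right) \left(-256\right) - -168} = \frac{1}{30208 + 168} = \frac{1}{30376}$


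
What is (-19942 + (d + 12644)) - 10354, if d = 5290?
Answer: -12362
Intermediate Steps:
(-19942 + (d + 12644)) - 10354 = (-19942 + (5290 + 12644)) - 10354 = (-19942 + 17934) - 10354 = -2008 - 10354 = -12362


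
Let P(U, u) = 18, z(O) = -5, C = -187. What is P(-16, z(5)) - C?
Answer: 205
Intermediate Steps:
P(-16, z(5)) - C = 18 - 1*(-187) = 18 + 187 = 205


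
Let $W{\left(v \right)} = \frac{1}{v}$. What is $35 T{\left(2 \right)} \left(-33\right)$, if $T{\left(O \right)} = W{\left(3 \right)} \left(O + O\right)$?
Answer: $-1540$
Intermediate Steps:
$T{\left(O \right)} = \frac{2 O}{3}$ ($T{\left(O \right)} = \frac{O + O}{3} = \frac{2 O}{3}$)
$35 T{\left(2 \right)} \left(-33\right) = 35 \cdot \frac{2}{3} \cdot 2 \left(-33\right) = 35 \cdot \frac{4}{3} \left(-33\right) = \frac{140}{3} \left(-33\right) = -1540$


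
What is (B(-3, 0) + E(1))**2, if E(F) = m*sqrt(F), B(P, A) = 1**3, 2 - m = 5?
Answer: 4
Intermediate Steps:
m = -3 (m = 2 - 1*5 = 2 - 5 = -3)
B(P, A) = 1
E(F) = -3*sqrt(F)
(B(-3, 0) + E(1))**2 = (1 - 3*sqrt(1))**2 = (1 - 3*1)**2 = (1 - 3)**2 = (-2)**2 = 4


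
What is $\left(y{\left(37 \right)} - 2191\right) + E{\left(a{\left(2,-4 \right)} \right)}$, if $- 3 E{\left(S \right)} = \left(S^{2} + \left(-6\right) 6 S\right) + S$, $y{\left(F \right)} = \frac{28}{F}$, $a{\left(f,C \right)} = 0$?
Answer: $- \frac{81039}{37} \approx -2190.2$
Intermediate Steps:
$E{\left(S \right)} = - \frac{S^{2}}{3} + \frac{35 S}{3}$ ($E{\left(S \right)} = - \frac{\left(S^{2} + \left(-6\right) 6 S\right) + S}{3} = - \frac{\left(S^{2} - 36 S\right) + S}{3} = - \frac{S^{2} - 35 S}{3} = - \frac{S^{2}}{3} + \frac{35 S}{3}$)
$\left(y{\left(37 \right)} - 2191\right) + E{\left(a{\left(2,-4 \right)} \right)} = \left(\frac{28}{37} - 2191\right) + \frac{1}{3} \cdot 0 \left(35 - 0\right) = \left(28 \cdot \frac{1}{37} - 2191\right) + \frac{1}{3} \cdot 0 \left(35 + 0\right) = \left(\frac{28}{37} - 2191\right) + \frac{1}{3} \cdot 0 \cdot 35 = - \frac{81039}{37} + 0 = - \frac{81039}{37}$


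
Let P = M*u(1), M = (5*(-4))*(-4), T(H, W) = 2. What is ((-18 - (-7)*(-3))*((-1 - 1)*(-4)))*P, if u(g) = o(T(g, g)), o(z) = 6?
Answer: -149760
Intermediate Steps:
u(g) = 6
M = 80 (M = -20*(-4) = 80)
P = 480 (P = 80*6 = 480)
((-18 - (-7)*(-3))*((-1 - 1)*(-4)))*P = ((-18 - (-7)*(-3))*((-1 - 1)*(-4)))*480 = ((-18 - 1*21)*(-2*(-4)))*480 = ((-18 - 21)*8)*480 = -39*8*480 = -312*480 = -149760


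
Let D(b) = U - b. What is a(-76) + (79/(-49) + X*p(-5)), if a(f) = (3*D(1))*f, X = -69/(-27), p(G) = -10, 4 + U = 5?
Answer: -11981/441 ≈ -27.168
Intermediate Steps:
U = 1 (U = -4 + 5 = 1)
X = 23/9 (X = -69*(-1/27) = 23/9 ≈ 2.5556)
D(b) = 1 - b
a(f) = 0 (a(f) = (3*(1 - 1*1))*f = (3*(1 - 1))*f = (3*0)*f = 0*f = 0)
a(-76) + (79/(-49) + X*p(-5)) = 0 + (79/(-49) + (23/9)*(-10)) = 0 + (79*(-1/49) - 230/9) = 0 + (-79/49 - 230/9) = 0 - 11981/441 = -11981/441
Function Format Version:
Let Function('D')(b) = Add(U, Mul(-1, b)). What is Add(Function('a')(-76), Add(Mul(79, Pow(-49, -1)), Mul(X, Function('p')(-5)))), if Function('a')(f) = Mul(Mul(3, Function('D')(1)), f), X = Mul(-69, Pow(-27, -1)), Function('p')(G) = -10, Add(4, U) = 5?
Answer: Rational(-11981, 441) ≈ -27.168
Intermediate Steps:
U = 1 (U = Add(-4, 5) = 1)
X = Rational(23, 9) (X = Mul(-69, Rational(-1, 27)) = Rational(23, 9) ≈ 2.5556)
Function('D')(b) = Add(1, Mul(-1, b))
Function('a')(f) = 0 (Function('a')(f) = Mul(Mul(3, Add(1, Mul(-1, 1))), f) = Mul(Mul(3, Add(1, -1)), f) = Mul(Mul(3, 0), f) = Mul(0, f) = 0)
Add(Function('a')(-76), Add(Mul(79, Pow(-49, -1)), Mul(X, Function('p')(-5)))) = Add(0, Add(Mul(79, Pow(-49, -1)), Mul(Rational(23, 9), -10))) = Add(0, Add(Mul(79, Rational(-1, 49)), Rational(-230, 9))) = Add(0, Add(Rational(-79, 49), Rational(-230, 9))) = Add(0, Rational(-11981, 441)) = Rational(-11981, 441)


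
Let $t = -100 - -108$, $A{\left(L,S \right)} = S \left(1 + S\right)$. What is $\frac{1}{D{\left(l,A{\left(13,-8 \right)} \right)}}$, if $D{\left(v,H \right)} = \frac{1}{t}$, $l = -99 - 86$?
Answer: $8$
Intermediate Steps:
$t = 8$ ($t = -100 + 108 = 8$)
$l = -185$
$D{\left(v,H \right)} = \frac{1}{8}$
$\frac{1}{D{\left(l,A{\left(13,-8 \right)} \right)}} = \frac{1}{\frac{1}{8}} = 8$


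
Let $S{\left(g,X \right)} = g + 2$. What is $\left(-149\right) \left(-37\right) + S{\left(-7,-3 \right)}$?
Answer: $5508$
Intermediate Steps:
$S{\left(g,X \right)} = 2 + g$
$\left(-149\right) \left(-37\right) + S{\left(-7,-3 \right)} = \left(-149\right) \left(-37\right) + \left(2 - 7\right) = 5513 - 5 = 5508$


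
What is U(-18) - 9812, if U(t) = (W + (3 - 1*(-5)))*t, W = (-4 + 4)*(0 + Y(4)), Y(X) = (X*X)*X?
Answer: -9956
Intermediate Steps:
Y(X) = X³ (Y(X) = X²*X = X³)
W = 0 (W = (-4 + 4)*(0 + 4³) = 0*(0 + 64) = 0*64 = 0)
U(t) = 8*t (U(t) = (0 + (3 - 1*(-5)))*t = (0 + (3 + 5))*t = (0 + 8)*t = 8*t)
U(-18) - 9812 = 8*(-18) - 9812 = -144 - 9812 = -9956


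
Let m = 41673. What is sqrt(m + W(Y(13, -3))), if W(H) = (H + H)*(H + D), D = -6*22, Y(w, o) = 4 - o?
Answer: sqrt(39923) ≈ 199.81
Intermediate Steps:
D = -132
W(H) = 2*H*(-132 + H) (W(H) = (H + H)*(H - 132) = (2*H)*(-132 + H) = 2*H*(-132 + H))
sqrt(m + W(Y(13, -3))) = sqrt(41673 + 2*(4 - 1*(-3))*(-132 + (4 - 1*(-3)))) = sqrt(41673 + 2*(4 + 3)*(-132 + (4 + 3))) = sqrt(41673 + 2*7*(-132 + 7)) = sqrt(41673 + 2*7*(-125)) = sqrt(41673 - 1750) = sqrt(39923)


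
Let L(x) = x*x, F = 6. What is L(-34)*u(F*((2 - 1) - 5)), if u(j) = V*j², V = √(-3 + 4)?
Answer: 665856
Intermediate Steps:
V = 1 (V = √1 = 1)
u(j) = j² (u(j) = 1*j² = j²)
L(x) = x²
L(-34)*u(F*((2 - 1) - 5)) = (-34)²*(6*((2 - 1) - 5))² = 1156*(6*(1 - 5))² = 1156*(6*(-4))² = 1156*(-24)² = 1156*576 = 665856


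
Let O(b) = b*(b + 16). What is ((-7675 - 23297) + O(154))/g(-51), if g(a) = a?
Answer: 4792/51 ≈ 93.961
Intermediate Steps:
O(b) = b*(16 + b)
((-7675 - 23297) + O(154))/g(-51) = ((-7675 - 23297) + 154*(16 + 154))/(-51) = (-30972 + 154*170)*(-1/51) = (-30972 + 26180)*(-1/51) = -4792*(-1/51) = 4792/51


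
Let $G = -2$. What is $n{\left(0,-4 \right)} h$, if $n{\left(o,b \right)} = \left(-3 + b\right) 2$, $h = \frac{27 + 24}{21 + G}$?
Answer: $- \frac{714}{19} \approx -37.579$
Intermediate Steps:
$h = \frac{51}{19}$ ($h = \frac{27 + 24}{21 - 2} = \frac{51}{19} \approx 2.6842$)
$n{\left(o,b \right)} = -6 + 2 b$
$n{\left(0,-4 \right)} h = \left(-6 + 2 \left(-4\right)\right) \frac{51}{19} = \left(-6 - 8\right) \frac{51}{19} = \left(-14\right) \frac{51}{19} = - \frac{714}{19}$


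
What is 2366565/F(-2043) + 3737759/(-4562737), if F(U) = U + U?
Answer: -3604428723893/6214447794 ≈ -580.01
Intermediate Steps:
F(U) = 2*U
2366565/F(-2043) + 3737759/(-4562737) = 2366565/((2*(-2043))) + 3737759/(-4562737) = 2366565/(-4086) + 3737759*(-1/4562737) = 2366565*(-1/4086) - 3737759/4562737 = -788855/1362 - 3737759/4562737 = -3604428723893/6214447794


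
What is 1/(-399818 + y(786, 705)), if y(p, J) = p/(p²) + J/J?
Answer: -786/314256161 ≈ -2.5011e-6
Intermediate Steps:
y(p, J) = 1 + 1/p (y(p, J) = p/p² + 1 = 1/p + 1 = 1 + 1/p)
1/(-399818 + y(786, 705)) = 1/(-399818 + (1 + 786)/786) = 1/(-399818 + (1/786)*787) = 1/(-399818 + 787/786) = 1/(-314256161/786) = -786/314256161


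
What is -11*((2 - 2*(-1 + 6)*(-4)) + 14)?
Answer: -616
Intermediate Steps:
-11*((2 - 2*(-1 + 6)*(-4)) + 14) = -11*((2 - 10*(-4)) + 14) = -11*((2 - 2*(-20)) + 14) = -11*((2 + 40) + 14) = -11*(42 + 14) = -11*56 = -616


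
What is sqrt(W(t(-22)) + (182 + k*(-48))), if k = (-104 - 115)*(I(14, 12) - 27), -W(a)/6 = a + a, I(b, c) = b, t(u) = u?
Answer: I*sqrt(136210) ≈ 369.07*I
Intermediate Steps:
W(a) = -12*a (W(a) = -6*(a + a) = -12*a)
k = 2847 (k = (-104 - 115)*(14 - 27) = -219*(-13) = 2847)
sqrt(W(t(-22)) + (182 + k*(-48))) = sqrt(-12*(-22) + (182 + 2847*(-48))) = sqrt(264 + (182 - 136656)) = sqrt(264 - 136474) = sqrt(-136210) = I*sqrt(136210)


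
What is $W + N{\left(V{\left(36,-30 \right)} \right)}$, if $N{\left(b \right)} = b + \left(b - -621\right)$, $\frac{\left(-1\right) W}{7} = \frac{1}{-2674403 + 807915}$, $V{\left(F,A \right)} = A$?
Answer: $\frac{1047099775}{1866488} \approx 561.0$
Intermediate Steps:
$W = \frac{7}{1866488}$ ($W = - \frac{7}{-2674403 + 807915} = - \frac{7}{-1866488} = \left(-7\right) \left(- \frac{1}{1866488}\right) = \frac{7}{1866488} \approx 3.7504 \cdot 10^{-6}$)
$N{\left(b \right)} = 621 + 2 b$ ($N{\left(b \right)} = b + \left(b + 621\right) = b + \left(621 + b\right) = 621 + 2 b$)
$W + N{\left(V{\left(36,-30 \right)} \right)} = \frac{7}{1866488} + \left(621 + 2 \left(-30\right)\right) = \frac{7}{1866488} + \left(621 - 60\right) = \frac{7}{1866488} + 561 = \frac{1047099775}{1866488}$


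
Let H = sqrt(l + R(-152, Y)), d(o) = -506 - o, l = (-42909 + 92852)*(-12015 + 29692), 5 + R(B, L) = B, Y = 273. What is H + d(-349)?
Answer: -157 + sqrt(882842254) ≈ 29556.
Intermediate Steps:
R(B, L) = -5 + B
l = 882842411 (l = 49943*17677 = 882842411)
H = sqrt(882842254) (H = sqrt(882842411 + (-5 - 152)) = sqrt(882842411 - 157) = sqrt(882842254) ≈ 29713.)
H + d(-349) = sqrt(882842254) + (-506 - 1*(-349)) = sqrt(882842254) + (-506 + 349) = sqrt(882842254) - 157 = -157 + sqrt(882842254)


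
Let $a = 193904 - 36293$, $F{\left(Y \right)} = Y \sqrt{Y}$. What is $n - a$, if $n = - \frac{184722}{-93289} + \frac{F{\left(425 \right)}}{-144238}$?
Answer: $- \frac{14703187857}{93289} - \frac{2125 \sqrt{17}}{144238} \approx -1.5761 \cdot 10^{5}$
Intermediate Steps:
$F{\left(Y \right)} = Y^{\frac{3}{2}}$
$a = 157611$ ($a = 193904 - 36293 = 157611$)
$n = \frac{184722}{93289} - \frac{2125 \sqrt{17}}{144238}$ ($n = - \frac{184722}{-93289} + \frac{425^{\frac{3}{2}}}{-144238} = \left(-184722\right) \left(- \frac{1}{93289}\right) + 2125 \sqrt{17} \left(- \frac{1}{144238}\right) = \frac{184722}{93289} - \frac{2125 \sqrt{17}}{144238} \approx 1.9194$)
$n - a = \left(\frac{184722}{93289} - \frac{2125 \sqrt{17}}{144238}\right) - 157611 = - \frac{14703187857}{93289} - \frac{2125 \sqrt{17}}{144238}$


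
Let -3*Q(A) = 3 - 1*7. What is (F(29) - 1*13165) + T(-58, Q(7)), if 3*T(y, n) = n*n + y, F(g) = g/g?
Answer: -355934/27 ≈ -13183.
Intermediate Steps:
Q(A) = 4/3 (Q(A) = -(3 - 1*7)/3 = -(3 - 7)/3 = -⅓*(-4) = 4/3)
F(g) = 1
T(y, n) = y/3 + n²/3 (T(y, n) = (n*n + y)/3 = (n² + y)/3 = (y + n²)/3 = y/3 + n²/3)
(F(29) - 1*13165) + T(-58, Q(7)) = (1 - 1*13165) + ((⅓)*(-58) + (4/3)²/3) = (1 - 13165) + (-58/3 + (⅓)*(16/9)) = -13164 + (-58/3 + 16/27) = -13164 - 506/27 = -355934/27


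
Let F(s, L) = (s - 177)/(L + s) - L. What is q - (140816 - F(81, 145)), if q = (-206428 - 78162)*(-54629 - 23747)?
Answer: 2520451991279/113 ≈ 2.2305e+10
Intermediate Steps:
F(s, L) = -L + (-177 + s)/(L + s) (F(s, L) = (-177 + s)/(L + s) - L = -L + (-177 + s)/(L + s))
q = 22305025840 (q = -284590*(-78376) = 22305025840)
q - (140816 - F(81, 145)) = 22305025840 - (140816 - (-177 + 81 - 1*145² - 1*145*81)/(145 + 81)) = 22305025840 - (140816 - (-177 + 81 - 1*21025 - 11745)/226) = 22305025840 - (140816 - (-177 + 81 - 21025 - 11745)/226) = 22305025840 - (140816 - (-32866)/226) = 22305025840 - (140816 - 1*(-16433/113)) = 22305025840 - (140816 + 16433/113) = 22305025840 - 1*15928641/113 = 22305025840 - 15928641/113 = 2520451991279/113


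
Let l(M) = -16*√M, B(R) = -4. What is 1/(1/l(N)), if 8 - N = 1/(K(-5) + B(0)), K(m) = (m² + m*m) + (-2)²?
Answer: -8*√798/5 ≈ -45.198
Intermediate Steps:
K(m) = 4 + 2*m² (K(m) = (m² + m²) + 4 = 2*m² + 4 = 4 + 2*m²)
N = 399/50 (N = 8 - 1/((4 + 2*(-5)²) - 4) = 8 - 1/((4 + 2*25) - 4) = 8 - 1/((4 + 50) - 4) = 8 - 1/(54 - 4) = 8 - 1/50 = 399/50 ≈ 7.9800)
1/(1/l(N)) = 1/(1/(-8*√798/5)) = 1/(-5*√798/6384) = -8*√798/5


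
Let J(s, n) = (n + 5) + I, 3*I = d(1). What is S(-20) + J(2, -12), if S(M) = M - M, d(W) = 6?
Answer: -5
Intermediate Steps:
I = 2 (I = (1/3)*6 = 2)
S(M) = 0
J(s, n) = 7 + n (J(s, n) = (n + 5) + 2 = (5 + n) + 2 = 7 + n)
S(-20) + J(2, -12) = 0 + (7 - 12) = 0 - 5 = -5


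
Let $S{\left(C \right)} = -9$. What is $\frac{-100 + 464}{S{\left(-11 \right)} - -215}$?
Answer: $\frac{182}{103} \approx 1.767$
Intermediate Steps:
$\frac{-100 + 464}{S{\left(-11 \right)} - -215} = \frac{-100 + 464}{-9 - -215} = \frac{364}{-9 + 215} = \frac{364}{206} = 364 \cdot \frac{1}{206} = \frac{182}{103}$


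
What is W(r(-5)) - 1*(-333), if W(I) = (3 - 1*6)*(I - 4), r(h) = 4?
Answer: 333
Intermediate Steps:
W(I) = 12 - 3*I (W(I) = (3 - 6)*(-4 + I) = -3*(-4 + I) = 12 - 3*I)
W(r(-5)) - 1*(-333) = (12 - 3*4) - 1*(-333) = (12 - 12) + 333 = 0 + 333 = 333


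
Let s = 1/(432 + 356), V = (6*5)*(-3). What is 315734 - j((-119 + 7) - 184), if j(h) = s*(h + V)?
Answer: 124399389/394 ≈ 3.1573e+5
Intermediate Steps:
V = -90 (V = 30*(-3) = -90)
s = 1/788 ≈ 0.0012690
j(h) = -45/394 + h/788 (j(h) = (h - 90)/788 = (-90 + h)/788 = -45/394 + h/788)
315734 - j((-119 + 7) - 184) = 315734 - (-45/394 + ((-119 + 7) - 184)/788) = 315734 - (-45/394 + (-112 - 184)/788) = 315734 - (-45/394 + (1/788)*(-296)) = 315734 - (-45/394 - 74/197) = 315734 - 1*(-193/394) = 315734 + 193/394 = 124399389/394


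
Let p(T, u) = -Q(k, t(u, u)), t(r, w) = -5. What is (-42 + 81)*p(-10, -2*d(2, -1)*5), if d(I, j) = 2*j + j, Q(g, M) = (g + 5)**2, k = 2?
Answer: -1911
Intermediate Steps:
Q(g, M) = (5 + g)**2
d(I, j) = 3*j
p(T, u) = -49 (p(T, u) = -(5 + 2)**2 = -1*7**2 = -1*49 = -49)
(-42 + 81)*p(-10, -2*d(2, -1)*5) = (-42 + 81)*(-49) = 39*(-49) = -1911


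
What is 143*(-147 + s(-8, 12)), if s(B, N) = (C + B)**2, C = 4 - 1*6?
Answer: -6721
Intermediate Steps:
C = -2 (C = 4 - 6 = -2)
s(B, N) = (-2 + B)**2
143*(-147 + s(-8, 12)) = 143*(-147 + (-2 - 8)**2) = 143*(-147 + (-10)**2) = 143*(-147 + 100) = 143*(-47) = -6721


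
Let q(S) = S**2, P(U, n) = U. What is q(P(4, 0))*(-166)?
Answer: -2656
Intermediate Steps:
q(P(4, 0))*(-166) = 4**2*(-166) = 16*(-166) = -2656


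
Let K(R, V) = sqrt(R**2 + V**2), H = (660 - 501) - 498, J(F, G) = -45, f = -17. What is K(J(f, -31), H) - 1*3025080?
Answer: -3025080 + 3*sqrt(12994) ≈ -3.0247e+6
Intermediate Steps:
H = -339 (H = 159 - 498 = -339)
K(J(f, -31), H) - 1*3025080 = sqrt((-45)**2 + (-339)**2) - 1*3025080 = sqrt(2025 + 114921) - 3025080 = sqrt(116946) - 3025080 = 3*sqrt(12994) - 3025080 = -3025080 + 3*sqrt(12994)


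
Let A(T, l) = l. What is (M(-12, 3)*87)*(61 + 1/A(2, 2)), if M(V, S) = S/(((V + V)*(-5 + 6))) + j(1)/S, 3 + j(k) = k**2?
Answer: -67773/16 ≈ -4235.8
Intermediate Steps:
j(k) = -3 + k**2
M(V, S) = -2/S + S/(2*V) (M(V, S) = S/(((V + V)*(-5 + 6))) + (-3 + 1**2)/S = S/(((2*V)*1)) + (-3 + 1)/S = S/((2*V)) - 2/S = S*(1/(2*V)) - 2/S = S/(2*V) - 2/S = -2/S + S/(2*V))
(M(-12, 3)*87)*(61 + 1/A(2, 2)) = ((-2/3 + (1/2)*3/(-12))*87)*(61 + 1/2) = ((-2*1/3 + (1/2)*3*(-1/12))*87)*(61 + 1/2) = ((-2/3 - 1/8)*87)*(123/2) = -19/24*87*(123/2) = -551/8*123/2 = -67773/16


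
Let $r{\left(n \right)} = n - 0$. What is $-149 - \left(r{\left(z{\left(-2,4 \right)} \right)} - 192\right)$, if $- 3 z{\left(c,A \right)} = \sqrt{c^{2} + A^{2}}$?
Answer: $43 + \frac{2 \sqrt{5}}{3} \approx 44.491$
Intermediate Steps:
$z{\left(c,A \right)} = - \frac{\sqrt{A^{2} + c^{2}}}{3}$ ($z{\left(c,A \right)} = - \frac{\sqrt{c^{2} + A^{2}}}{3} = - \frac{\sqrt{A^{2} + c^{2}}}{3}$)
$r{\left(n \right)} = n$ ($r{\left(n \right)} = n + 0 = n$)
$-149 - \left(r{\left(z{\left(-2,4 \right)} \right)} - 192\right) = -149 - \left(- \frac{\sqrt{4^{2} + \left(-2\right)^{2}}}{3} - 192\right) = -149 - \left(- \frac{\sqrt{16 + 4}}{3} - 192\right) = -149 - \left(- \frac{\sqrt{20}}{3} - 192\right) = -149 - \left(- \frac{2 \sqrt{5}}{3} - 192\right) = -149 - \left(-192 - \frac{2 \sqrt{5}}{3}\right) = -149 + \left(192 + \frac{2 \sqrt{5}}{3}\right) = 43 + \frac{2 \sqrt{5}}{3}$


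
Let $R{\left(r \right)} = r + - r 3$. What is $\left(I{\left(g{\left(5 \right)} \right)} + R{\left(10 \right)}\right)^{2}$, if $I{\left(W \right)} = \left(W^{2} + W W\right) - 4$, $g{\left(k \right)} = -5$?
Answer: $676$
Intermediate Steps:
$I{\left(W \right)} = -4 + 2 W^{2}$ ($I{\left(W \right)} = \left(W^{2} + W^{2}\right) - 4 = 2 W^{2} - 4 = -4 + 2 W^{2}$)
$R{\left(r \right)} = - 2 r$ ($R{\left(r \right)} = r - 3 r = - 2 r$)
$\left(I{\left(g{\left(5 \right)} \right)} + R{\left(10 \right)}\right)^{2} = \left(\left(-4 + 2 \left(-5\right)^{2}\right) - 20\right)^{2} = \left(\left(-4 + 2 \cdot 25\right) - 20\right)^{2} = \left(\left(-4 + 50\right) - 20\right)^{2} = \left(46 - 20\right)^{2} = 26^{2} = 676$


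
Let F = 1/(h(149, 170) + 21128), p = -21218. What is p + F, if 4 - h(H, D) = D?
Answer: -444771715/20962 ≈ -21218.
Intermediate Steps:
h(H, D) = 4 - D
F = 1/20962 (F = 1/((4 - 1*170) + 21128) = 1/((4 - 170) + 21128) = 1/(-166 + 21128) = 1/20962 ≈ 4.7705e-5)
p + F = -21218 + 1/20962 = -444771715/20962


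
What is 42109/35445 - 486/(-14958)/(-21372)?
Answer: 4887976741/4114430580 ≈ 1.1880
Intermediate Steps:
42109/35445 - 486/(-14958)/(-21372) = 42109*(1/35445) - 486*(-1/14958)*(-1/21372) = 2477/2085 + (9/277)*(-1/21372) = 2477/2085 - 3/1973348 = 4887976741/4114430580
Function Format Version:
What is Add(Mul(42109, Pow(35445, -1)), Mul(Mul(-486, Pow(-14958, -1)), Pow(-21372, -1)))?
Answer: Rational(4887976741, 4114430580) ≈ 1.1880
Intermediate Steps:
Add(Mul(42109, Pow(35445, -1)), Mul(Mul(-486, Pow(-14958, -1)), Pow(-21372, -1))) = Add(Mul(42109, Rational(1, 35445)), Mul(Mul(-486, Rational(-1, 14958)), Rational(-1, 21372))) = Add(Rational(2477, 2085), Mul(Rational(9, 277), Rational(-1, 21372))) = Add(Rational(2477, 2085), Rational(-3, 1973348)) = Rational(4887976741, 4114430580)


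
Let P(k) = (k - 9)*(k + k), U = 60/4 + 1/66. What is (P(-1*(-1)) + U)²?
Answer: 4225/4356 ≈ 0.96993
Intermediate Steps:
U = 991/66 (U = 60*(¼) + 1*(1/66) = 15 + 1/66 = 991/66 ≈ 15.015)
P(k) = 2*k*(-9 + k) (P(k) = (-9 + k)*(2*k) = 2*k*(-9 + k))
(P(-1*(-1)) + U)² = (2*(-1*(-1))*(-9 - 1*(-1)) + 991/66)² = (2*1*(-9 + 1) + 991/66)² = (2*1*(-8) + 991/66)² = (-16 + 991/66)² = (-65/66)² = 4225/4356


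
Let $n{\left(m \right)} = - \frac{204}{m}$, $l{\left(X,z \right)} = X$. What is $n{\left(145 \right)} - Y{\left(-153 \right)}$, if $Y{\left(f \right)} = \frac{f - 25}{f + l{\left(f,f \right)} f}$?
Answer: $- \frac{2359207}{1686060} \approx -1.3992$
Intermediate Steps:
$Y{\left(f \right)} = \frac{-25 + f}{f + f^{2}}$ ($Y{\left(f \right)} = \frac{f - 25}{f + f f} = \frac{-25 + f}{f + f^{2}}$)
$n{\left(145 \right)} - Y{\left(-153 \right)} = - \frac{204}{145} - \frac{-25 - 153}{\left(-153\right) \left(1 - 153\right)} = \left(-204\right) \frac{1}{145} - \left(- \frac{1}{153}\right) \frac{1}{-152} \left(-178\right) = - \frac{204}{145} - \left(- \frac{1}{153}\right) \left(- \frac{1}{152}\right) \left(-178\right) = - \frac{204}{145} - - \frac{89}{11628} = - \frac{204}{145} + \frac{89}{11628} = - \frac{2359207}{1686060}$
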